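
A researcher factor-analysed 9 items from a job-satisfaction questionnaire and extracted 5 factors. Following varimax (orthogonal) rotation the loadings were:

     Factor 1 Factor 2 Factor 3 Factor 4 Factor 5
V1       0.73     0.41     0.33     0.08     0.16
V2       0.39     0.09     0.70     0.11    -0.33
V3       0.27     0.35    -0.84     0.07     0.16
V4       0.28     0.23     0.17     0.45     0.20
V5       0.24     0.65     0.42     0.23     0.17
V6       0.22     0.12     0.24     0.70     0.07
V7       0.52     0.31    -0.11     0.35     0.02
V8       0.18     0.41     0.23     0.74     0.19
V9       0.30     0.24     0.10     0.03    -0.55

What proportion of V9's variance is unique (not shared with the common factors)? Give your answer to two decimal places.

h² = 0.30² + 0.24² + 0.10² + 0.03² + (-0.55)² = 0.0900 + 0.0576 + 0.0100 + 0.0009 + 0.3025 = 0.4610
Uniqueness u² = 1 − h² = 1 − 0.4610 = 0.5390

0.54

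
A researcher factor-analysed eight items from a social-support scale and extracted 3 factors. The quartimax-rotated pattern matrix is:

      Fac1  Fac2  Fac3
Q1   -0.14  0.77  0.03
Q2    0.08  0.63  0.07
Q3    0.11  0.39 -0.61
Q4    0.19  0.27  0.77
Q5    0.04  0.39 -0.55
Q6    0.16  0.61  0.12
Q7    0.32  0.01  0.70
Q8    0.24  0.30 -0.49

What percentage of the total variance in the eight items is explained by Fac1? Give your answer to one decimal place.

3.3%

SS loadings for Fac1 = (-0.14)² + 0.08² + 0.11² + 0.19² + 0.04² + 0.16² + 0.32² + 0.24² = 0.2614
With 8 standardized items, total variance = 8. Proportion = 0.2614/8 = 0.0327 → 3.27%.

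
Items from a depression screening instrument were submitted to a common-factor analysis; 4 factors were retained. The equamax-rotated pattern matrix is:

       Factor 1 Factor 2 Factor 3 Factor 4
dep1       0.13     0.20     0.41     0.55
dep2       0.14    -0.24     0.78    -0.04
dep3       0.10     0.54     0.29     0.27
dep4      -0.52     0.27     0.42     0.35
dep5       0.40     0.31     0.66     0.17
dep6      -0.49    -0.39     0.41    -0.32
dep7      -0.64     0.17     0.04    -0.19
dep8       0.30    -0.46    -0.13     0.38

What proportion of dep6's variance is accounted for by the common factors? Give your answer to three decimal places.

0.663

h² = (-0.49)² + (-0.39)² + 0.41² + (-0.32)² = 0.2401 + 0.1521 + 0.1681 + 0.1024 = 0.6627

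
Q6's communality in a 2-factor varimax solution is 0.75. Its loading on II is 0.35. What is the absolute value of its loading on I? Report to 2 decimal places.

Under orthogonal rotation h² = Σλ², so λ_I² = h² − (0.1225) = 0.75 − 0.1225 = 0.6275.
|λ| = √0.6275 = 0.7921.

0.79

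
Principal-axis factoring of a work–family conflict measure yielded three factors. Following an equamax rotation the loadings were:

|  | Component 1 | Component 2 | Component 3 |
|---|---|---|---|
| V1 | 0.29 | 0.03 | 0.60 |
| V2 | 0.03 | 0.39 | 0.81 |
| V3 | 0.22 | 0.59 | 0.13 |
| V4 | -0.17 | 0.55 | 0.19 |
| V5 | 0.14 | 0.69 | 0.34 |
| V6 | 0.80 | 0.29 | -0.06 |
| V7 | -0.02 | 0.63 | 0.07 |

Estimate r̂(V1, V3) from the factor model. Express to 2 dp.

r̂ = Σ λ_i·λ_j across factors = (0.29)(0.22) + (0.03)(0.59) + (0.60)(0.13)
  = +0.0638 +0.0177 +0.0780 = 0.1595

0.16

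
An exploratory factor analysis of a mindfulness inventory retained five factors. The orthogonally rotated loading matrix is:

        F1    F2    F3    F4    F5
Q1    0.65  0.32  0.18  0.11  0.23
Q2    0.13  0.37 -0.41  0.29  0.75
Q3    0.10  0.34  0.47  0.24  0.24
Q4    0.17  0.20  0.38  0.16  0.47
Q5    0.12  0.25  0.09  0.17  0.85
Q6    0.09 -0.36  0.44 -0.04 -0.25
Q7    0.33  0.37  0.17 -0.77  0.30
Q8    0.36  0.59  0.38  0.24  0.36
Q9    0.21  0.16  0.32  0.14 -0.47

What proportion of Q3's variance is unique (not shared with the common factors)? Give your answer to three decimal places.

h² = 0.10² + 0.34² + 0.47² + 0.24² + 0.24² = 0.0100 + 0.1156 + 0.2209 + 0.0576 + 0.0576 = 0.4617
Uniqueness u² = 1 − h² = 1 − 0.4617 = 0.5383

0.538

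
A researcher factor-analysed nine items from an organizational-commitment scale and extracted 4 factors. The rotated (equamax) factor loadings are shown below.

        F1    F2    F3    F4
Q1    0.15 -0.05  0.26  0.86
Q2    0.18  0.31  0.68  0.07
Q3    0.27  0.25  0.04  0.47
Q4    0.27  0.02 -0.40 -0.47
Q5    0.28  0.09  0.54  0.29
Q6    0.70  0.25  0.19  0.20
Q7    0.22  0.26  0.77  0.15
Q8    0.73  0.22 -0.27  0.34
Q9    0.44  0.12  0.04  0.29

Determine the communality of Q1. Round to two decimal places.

0.83

h² = 0.15² + (-0.05)² + 0.26² + 0.86² = 0.0225 + 0.0025 + 0.0676 + 0.7396 = 0.8322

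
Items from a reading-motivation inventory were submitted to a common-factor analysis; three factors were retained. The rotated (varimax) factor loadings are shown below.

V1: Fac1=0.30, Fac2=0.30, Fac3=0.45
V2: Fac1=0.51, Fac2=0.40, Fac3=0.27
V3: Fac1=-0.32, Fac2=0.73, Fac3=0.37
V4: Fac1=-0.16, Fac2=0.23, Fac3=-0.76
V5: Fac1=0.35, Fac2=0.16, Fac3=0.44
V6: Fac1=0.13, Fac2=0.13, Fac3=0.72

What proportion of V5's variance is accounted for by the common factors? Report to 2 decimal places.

h² = 0.35² + 0.16² + 0.44² = 0.1225 + 0.0256 + 0.1936 = 0.3417

0.34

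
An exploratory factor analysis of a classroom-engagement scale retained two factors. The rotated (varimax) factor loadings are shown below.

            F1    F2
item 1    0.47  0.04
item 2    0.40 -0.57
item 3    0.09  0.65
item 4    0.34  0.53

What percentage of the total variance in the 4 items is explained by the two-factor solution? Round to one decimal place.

Communalities: 0.2225, 0.4849, 0.4306, 0.3965; Σh² = 1.5345.
Total variance with 4 standardized items is 4, so the solution explains 1.5345/4 = 0.3836 = 38.36%.

38.4%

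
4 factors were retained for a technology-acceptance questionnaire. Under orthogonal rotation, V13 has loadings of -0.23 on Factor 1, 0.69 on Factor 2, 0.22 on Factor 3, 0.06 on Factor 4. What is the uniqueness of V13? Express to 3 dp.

h² = (-0.23)² + 0.69² + 0.22² + 0.06² = 0.0529 + 0.4761 + 0.0484 + 0.0036 = 0.5810
Uniqueness u² = 1 − h² = 1 − 0.5810 = 0.4190

0.419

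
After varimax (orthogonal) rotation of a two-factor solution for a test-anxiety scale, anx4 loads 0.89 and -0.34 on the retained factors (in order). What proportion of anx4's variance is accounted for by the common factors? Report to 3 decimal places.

h² = 0.89² + (-0.34)² = 0.7921 + 0.1156 = 0.9077

0.908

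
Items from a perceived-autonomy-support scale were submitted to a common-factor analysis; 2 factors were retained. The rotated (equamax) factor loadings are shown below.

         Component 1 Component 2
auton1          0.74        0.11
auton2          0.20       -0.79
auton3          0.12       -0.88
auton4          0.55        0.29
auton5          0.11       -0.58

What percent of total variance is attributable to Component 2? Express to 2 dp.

SS loadings for Component 2 = 0.11² + (-0.79)² + (-0.88)² + 0.29² + (-0.58)² = 1.8311
With 5 standardized items, total variance = 5. Proportion = 1.8311/5 = 0.3662 → 36.62%.

36.62%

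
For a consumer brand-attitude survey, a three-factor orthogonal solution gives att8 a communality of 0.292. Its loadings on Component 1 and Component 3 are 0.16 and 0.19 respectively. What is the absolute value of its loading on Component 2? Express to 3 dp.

0.480

Under orthogonal rotation h² = Σλ², so λ_Component 2² = h² − (0.0617) = 0.292 − 0.0617 = 0.2303.
|λ| = √0.2303 = 0.4799.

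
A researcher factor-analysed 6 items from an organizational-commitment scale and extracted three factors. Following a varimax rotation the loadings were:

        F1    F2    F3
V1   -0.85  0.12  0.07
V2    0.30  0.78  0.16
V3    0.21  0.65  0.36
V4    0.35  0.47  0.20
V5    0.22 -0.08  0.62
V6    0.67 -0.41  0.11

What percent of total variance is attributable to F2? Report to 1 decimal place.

SS loadings for F2 = 0.12² + 0.78² + 0.65² + 0.47² + (-0.08)² + (-0.41)² = 1.4407
With 6 standardized items, total variance = 6. Proportion = 1.4407/6 = 0.2401 → 24.01%.

24.0%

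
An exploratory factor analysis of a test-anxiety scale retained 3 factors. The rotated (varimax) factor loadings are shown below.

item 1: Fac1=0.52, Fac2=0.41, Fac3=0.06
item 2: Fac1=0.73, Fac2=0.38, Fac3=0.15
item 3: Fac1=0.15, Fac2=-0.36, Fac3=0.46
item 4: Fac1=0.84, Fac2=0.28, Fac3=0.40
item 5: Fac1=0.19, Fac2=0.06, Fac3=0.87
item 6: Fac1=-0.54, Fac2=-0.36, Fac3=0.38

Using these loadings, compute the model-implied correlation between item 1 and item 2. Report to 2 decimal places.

0.54

r̂ = Σ λ_i·λ_j across factors = (0.52)(0.73) + (0.41)(0.38) + (0.06)(0.15)
  = +0.3796 +0.1558 +0.0090 = 0.5444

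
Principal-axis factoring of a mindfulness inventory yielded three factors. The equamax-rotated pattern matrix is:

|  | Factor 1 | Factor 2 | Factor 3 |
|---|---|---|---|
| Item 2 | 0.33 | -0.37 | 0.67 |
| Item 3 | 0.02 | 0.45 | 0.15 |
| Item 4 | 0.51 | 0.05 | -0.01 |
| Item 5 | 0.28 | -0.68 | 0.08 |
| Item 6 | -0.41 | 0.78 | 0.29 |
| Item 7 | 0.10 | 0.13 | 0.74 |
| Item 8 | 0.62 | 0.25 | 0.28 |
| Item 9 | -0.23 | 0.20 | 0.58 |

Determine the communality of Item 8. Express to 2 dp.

0.53

h² = 0.62² + 0.25² + 0.28² = 0.3844 + 0.0625 + 0.0784 = 0.5253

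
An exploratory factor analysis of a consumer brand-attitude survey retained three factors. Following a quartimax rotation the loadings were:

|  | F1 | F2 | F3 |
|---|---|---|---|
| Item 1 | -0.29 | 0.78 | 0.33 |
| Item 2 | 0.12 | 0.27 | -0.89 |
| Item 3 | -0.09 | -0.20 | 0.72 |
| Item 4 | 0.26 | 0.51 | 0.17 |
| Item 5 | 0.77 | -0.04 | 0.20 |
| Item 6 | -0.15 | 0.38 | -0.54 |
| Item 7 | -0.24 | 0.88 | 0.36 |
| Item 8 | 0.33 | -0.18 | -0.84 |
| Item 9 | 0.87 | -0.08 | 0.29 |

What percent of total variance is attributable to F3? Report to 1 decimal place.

SS loadings for F3 = 0.33² + (-0.89)² + 0.72² + 0.17² + 0.20² + (-0.54)² + 0.36² + (-0.84)² + 0.29² = 2.6992
With 9 standardized items, total variance = 9. Proportion = 2.6992/9 = 0.2999 → 29.99%.

30.0%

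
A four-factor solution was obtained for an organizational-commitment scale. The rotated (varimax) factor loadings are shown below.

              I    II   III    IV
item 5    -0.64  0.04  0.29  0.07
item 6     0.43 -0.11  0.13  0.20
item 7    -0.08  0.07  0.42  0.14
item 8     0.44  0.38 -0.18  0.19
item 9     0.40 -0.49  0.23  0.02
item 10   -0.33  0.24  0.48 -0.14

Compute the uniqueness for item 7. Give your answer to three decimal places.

h² = (-0.08)² + 0.07² + 0.42² + 0.14² = 0.0064 + 0.0049 + 0.1764 + 0.0196 = 0.2073
Uniqueness u² = 1 − h² = 1 − 0.2073 = 0.7927

0.793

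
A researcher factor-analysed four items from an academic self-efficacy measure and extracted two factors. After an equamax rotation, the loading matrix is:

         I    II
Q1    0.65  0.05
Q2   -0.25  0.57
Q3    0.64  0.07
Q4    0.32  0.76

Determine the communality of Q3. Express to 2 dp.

0.41

h² = 0.64² + 0.07² = 0.4096 + 0.0049 = 0.4145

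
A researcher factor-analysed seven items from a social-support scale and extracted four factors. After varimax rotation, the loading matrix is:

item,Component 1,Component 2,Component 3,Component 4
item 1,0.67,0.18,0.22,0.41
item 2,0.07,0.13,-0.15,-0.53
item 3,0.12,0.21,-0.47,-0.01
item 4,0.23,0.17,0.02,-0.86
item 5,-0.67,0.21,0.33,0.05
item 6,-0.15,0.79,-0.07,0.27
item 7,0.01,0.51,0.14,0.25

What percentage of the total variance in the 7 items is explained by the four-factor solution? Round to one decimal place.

Communalities: 0.6978, 0.3252, 0.2795, 0.8218, 0.6044, 0.7244, 0.3423; Σh² = 3.7954.
Total variance with 7 standardized items is 7, so the solution explains 3.7954/7 = 0.5422 = 54.22%.

54.2%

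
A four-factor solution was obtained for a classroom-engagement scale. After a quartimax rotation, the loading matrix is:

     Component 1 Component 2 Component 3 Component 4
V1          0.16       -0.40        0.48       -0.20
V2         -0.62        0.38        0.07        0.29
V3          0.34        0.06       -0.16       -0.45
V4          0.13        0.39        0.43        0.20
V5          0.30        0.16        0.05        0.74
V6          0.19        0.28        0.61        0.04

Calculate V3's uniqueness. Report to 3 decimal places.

h² = 0.34² + 0.06² + (-0.16)² + (-0.45)² = 0.1156 + 0.0036 + 0.0256 + 0.2025 = 0.3473
Uniqueness u² = 1 − h² = 1 − 0.3473 = 0.6527

0.653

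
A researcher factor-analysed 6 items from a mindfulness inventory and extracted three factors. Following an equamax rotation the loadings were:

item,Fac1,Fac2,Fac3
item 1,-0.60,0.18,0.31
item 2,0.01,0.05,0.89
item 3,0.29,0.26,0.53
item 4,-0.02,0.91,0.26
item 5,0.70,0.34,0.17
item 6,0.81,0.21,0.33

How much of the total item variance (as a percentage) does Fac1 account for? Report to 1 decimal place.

SS loadings for Fac1 = (-0.60)² + 0.01² + 0.29² + (-0.02)² + 0.70² + 0.81² = 1.5907
With 6 standardized items, total variance = 6. Proportion = 1.5907/6 = 0.2651 → 26.51%.

26.5%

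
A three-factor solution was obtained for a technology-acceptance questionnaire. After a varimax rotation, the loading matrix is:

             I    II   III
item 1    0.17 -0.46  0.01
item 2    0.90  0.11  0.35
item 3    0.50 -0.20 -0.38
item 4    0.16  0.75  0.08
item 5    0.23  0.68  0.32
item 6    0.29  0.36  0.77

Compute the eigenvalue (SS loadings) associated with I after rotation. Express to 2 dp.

1.25

SS loadings for I = 0.17² + 0.90² + 0.50² + 0.16² + 0.23² + 0.29² = 0.0289 + 0.8100 + 0.2500 + 0.0256 + 0.0529 + 0.0841 = 1.2515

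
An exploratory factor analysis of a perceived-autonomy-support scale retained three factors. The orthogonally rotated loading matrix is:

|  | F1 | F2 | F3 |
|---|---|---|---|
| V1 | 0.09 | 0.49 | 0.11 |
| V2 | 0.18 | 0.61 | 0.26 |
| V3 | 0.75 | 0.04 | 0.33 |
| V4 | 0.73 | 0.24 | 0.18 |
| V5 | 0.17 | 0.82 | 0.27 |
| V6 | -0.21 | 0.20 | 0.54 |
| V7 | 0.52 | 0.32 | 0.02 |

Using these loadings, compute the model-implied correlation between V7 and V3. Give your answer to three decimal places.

0.409

r̂ = Σ λ_i·λ_j across factors = (0.52)(0.75) + (0.32)(0.04) + (0.02)(0.33)
  = +0.3900 +0.0128 +0.0066 = 0.4094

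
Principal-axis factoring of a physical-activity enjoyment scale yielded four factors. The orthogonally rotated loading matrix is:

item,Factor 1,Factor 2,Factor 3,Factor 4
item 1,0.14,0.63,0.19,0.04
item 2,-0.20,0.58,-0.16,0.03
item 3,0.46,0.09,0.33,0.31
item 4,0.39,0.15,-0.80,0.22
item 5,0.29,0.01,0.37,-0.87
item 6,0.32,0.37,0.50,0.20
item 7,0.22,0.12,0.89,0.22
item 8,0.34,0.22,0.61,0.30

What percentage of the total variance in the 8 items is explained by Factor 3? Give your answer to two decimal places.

SS loadings for Factor 3 = 0.19² + (-0.16)² + 0.33² + (-0.80)² + 0.37² + 0.50² + 0.89² + 0.61² = 2.3617
With 8 standardized items, total variance = 8. Proportion = 2.3617/8 = 0.2952 → 29.52%.

29.52%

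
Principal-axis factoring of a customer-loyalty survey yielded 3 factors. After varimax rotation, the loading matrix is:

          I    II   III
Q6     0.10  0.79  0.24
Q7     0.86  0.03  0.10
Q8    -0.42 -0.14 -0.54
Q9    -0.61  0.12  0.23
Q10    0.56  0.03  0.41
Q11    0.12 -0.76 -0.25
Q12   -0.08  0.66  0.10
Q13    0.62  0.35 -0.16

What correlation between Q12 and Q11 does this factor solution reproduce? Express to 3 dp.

r̂ = Σ λ_i·λ_j across factors = (-0.08)(0.12) + (0.66)(-0.76) + (0.10)(-0.25)
  = -0.0096 -0.5016 -0.0250 = -0.5362

-0.536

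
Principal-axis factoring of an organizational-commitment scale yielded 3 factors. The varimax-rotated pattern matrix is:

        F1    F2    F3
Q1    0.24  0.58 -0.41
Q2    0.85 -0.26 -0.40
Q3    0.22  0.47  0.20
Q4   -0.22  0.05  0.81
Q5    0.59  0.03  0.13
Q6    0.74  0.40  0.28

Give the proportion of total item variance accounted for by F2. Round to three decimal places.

0.131

SS loadings for F2 = 0.58² + (-0.26)² + 0.47² + 0.05² + 0.03² + 0.40² = 0.7883
Proportion of variance = 0.7883 / 6 = 0.1314.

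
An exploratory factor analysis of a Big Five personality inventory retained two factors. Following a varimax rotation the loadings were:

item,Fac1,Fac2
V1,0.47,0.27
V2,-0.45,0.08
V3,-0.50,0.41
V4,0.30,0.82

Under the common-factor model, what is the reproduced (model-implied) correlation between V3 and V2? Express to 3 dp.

r̂ = Σ λ_i·λ_j across factors = (-0.50)(-0.45) + (0.41)(0.08)
  = +0.2250 +0.0328 = 0.2578

0.258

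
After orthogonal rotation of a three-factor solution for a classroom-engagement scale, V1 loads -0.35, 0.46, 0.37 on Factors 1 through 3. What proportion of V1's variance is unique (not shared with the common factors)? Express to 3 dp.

h² = (-0.35)² + 0.46² + 0.37² = 0.1225 + 0.2116 + 0.1369 = 0.4710
Uniqueness u² = 1 − h² = 1 − 0.4710 = 0.5290

0.529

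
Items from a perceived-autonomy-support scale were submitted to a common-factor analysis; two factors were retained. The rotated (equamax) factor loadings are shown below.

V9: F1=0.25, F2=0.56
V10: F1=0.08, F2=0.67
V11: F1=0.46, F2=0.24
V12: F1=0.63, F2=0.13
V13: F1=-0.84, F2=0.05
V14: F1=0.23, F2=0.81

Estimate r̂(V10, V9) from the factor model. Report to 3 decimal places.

r̂ = Σ λ_i·λ_j across factors = (0.08)(0.25) + (0.67)(0.56)
  = +0.0200 +0.3752 = 0.3952

0.395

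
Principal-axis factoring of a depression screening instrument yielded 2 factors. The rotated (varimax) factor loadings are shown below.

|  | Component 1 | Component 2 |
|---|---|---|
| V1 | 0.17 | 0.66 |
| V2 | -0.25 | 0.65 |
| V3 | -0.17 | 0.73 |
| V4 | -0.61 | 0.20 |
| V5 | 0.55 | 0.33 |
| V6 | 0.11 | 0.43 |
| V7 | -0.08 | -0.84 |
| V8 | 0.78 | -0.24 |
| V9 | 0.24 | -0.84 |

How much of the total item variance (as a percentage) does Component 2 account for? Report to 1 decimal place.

SS loadings for Component 2 = 0.66² + 0.65² + 0.73² + 0.20² + 0.33² + 0.43² + (-0.84)² + (-0.24)² + (-0.84)² = 3.1936
With 9 standardized items, total variance = 9. Proportion = 3.1936/9 = 0.3548 → 35.48%.

35.5%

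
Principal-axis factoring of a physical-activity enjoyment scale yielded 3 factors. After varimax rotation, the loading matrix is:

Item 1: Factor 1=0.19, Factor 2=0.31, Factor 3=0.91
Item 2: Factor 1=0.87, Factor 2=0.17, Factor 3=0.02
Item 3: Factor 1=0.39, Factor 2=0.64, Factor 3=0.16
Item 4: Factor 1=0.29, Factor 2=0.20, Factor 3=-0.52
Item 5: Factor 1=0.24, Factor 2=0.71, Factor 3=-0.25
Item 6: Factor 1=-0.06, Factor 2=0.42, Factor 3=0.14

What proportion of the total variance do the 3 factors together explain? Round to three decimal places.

0.592

Communalities: 0.9603, 0.7862, 0.5873, 0.3945, 0.6242, 0.1996; Σh² = 3.5521.
Total variance with 6 standardized items is 6, so the solution explains 3.5521/6 = 0.5920.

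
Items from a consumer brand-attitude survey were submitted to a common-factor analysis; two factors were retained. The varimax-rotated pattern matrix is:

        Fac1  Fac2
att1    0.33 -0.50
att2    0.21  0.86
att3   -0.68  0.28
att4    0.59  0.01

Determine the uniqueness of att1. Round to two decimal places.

0.64

h² = 0.33² + (-0.50)² = 0.1089 + 0.2500 = 0.3589
Uniqueness u² = 1 − h² = 1 − 0.3589 = 0.6411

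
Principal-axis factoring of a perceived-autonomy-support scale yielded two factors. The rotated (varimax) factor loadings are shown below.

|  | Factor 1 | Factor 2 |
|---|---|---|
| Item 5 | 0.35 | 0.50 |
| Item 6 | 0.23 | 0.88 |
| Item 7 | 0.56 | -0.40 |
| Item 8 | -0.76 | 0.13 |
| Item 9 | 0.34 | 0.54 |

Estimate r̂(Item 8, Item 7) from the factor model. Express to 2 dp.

r̂ = Σ λ_i·λ_j across factors = (-0.76)(0.56) + (0.13)(-0.40)
  = -0.4256 -0.0520 = -0.4776

-0.48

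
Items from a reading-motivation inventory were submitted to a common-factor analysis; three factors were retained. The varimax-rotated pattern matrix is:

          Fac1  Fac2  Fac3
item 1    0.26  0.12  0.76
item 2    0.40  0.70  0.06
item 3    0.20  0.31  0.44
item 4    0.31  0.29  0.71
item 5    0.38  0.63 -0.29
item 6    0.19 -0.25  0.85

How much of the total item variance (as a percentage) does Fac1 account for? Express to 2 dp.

SS loadings for Fac1 = 0.26² + 0.40² + 0.20² + 0.31² + 0.38² + 0.19² = 0.5442
With 6 standardized items, total variance = 6. Proportion = 0.5442/6 = 0.0907 → 9.07%.

9.07%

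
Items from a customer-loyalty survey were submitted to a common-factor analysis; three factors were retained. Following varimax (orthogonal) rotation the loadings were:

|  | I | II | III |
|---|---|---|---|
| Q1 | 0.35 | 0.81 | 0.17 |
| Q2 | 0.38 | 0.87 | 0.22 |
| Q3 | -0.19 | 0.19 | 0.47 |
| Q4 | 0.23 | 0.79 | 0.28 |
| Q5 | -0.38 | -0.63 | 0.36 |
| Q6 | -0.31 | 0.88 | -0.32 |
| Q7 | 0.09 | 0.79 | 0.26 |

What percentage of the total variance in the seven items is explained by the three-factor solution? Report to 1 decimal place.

SS loadings by factor: 0.6045, 3.8686, 0.6762; total = 5.1493.
Total variance with 7 standardized items is 7, so the solution explains 5.1493/7 = 0.7356 = 73.56%.

73.6%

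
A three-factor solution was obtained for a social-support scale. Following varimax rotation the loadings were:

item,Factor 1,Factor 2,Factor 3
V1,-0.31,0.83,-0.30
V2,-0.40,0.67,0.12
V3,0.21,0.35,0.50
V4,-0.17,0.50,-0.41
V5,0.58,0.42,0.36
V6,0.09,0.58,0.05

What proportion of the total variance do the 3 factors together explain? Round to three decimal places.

SS loadings by factor: 0.6736, 2.0231, 0.6546; total = 3.3513.
Total variance with 6 standardized items is 6, so the solution explains 3.3513/6 = 0.5585.

0.559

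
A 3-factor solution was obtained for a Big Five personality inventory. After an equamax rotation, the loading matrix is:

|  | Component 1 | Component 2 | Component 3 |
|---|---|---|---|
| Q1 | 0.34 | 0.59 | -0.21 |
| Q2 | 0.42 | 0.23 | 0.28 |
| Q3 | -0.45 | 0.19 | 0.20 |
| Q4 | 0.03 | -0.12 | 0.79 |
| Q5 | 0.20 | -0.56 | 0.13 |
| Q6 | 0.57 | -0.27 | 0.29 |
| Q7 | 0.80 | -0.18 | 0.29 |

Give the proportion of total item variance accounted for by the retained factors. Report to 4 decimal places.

0.4775

Communalities: 0.5078, 0.3077, 0.2786, 0.6394, 0.3705, 0.4819, 0.7565; Σh² = 3.3424.
Total variance with 7 standardized items is 7, so the solution explains 3.3424/7 = 0.4775.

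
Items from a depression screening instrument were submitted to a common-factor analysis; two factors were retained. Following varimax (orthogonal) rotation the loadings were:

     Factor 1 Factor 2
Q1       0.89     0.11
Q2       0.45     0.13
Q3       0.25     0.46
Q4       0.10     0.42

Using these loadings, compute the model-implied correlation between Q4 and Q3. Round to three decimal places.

0.218

r̂ = Σ λ_i·λ_j across factors = (0.10)(0.25) + (0.42)(0.46)
  = +0.0250 +0.1932 = 0.2182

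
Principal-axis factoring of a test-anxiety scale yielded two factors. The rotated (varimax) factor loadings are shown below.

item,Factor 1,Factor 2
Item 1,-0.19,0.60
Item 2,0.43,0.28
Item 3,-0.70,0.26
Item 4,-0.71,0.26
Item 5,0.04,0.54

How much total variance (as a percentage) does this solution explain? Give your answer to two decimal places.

Communalities: 0.3961, 0.2633, 0.5576, 0.5717, 0.2932; Σh² = 2.0819.
Total variance with 5 standardized items is 5, so the solution explains 2.0819/5 = 0.4164 = 41.64%.

41.64%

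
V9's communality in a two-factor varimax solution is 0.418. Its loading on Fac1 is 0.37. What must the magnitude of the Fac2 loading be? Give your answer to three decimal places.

Under orthogonal rotation h² = Σλ², so λ_Fac2² = h² − (0.1369) = 0.418 − 0.1369 = 0.2811.
|λ| = √0.2811 = 0.5302.

0.530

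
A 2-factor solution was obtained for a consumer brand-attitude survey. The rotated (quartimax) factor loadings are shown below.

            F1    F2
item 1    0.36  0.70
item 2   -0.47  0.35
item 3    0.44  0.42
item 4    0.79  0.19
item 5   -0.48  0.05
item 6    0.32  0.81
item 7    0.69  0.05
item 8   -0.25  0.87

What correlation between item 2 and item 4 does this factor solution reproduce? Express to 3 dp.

r̂ = Σ λ_i·λ_j across factors = (-0.47)(0.79) + (0.35)(0.19)
  = -0.3713 +0.0665 = -0.3048

-0.305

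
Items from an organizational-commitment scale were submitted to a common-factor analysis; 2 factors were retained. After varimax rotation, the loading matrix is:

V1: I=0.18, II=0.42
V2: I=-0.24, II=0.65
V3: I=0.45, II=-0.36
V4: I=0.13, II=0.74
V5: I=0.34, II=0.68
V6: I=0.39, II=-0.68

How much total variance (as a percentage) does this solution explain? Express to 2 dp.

SS loadings by factor: 0.5771, 2.2009; total = 2.7780.
Total variance with 6 standardized items is 6, so the solution explains 2.7780/6 = 0.4630 = 46.30%.

46.30%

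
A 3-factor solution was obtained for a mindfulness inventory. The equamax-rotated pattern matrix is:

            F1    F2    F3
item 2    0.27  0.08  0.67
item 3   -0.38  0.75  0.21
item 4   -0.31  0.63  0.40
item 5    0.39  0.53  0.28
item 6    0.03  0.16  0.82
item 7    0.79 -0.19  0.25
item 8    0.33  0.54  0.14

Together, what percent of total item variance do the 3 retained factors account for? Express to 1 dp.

61.2%

Communalities: 0.5282, 0.7510, 0.6530, 0.5114, 0.6989, 0.7227, 0.4201; Σh² = 4.2853.
Total variance with 7 standardized items is 7, so the solution explains 4.2853/7 = 0.6122 = 61.22%.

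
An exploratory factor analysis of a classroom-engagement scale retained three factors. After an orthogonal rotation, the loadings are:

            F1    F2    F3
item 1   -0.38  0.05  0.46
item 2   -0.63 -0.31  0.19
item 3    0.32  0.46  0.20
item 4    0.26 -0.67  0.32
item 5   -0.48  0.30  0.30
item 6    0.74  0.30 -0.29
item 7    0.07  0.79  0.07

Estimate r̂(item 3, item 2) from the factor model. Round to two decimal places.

r̂ = Σ λ_i·λ_j across factors = (0.32)(-0.63) + (0.46)(-0.31) + (0.20)(0.19)
  = -0.2016 -0.1426 +0.0380 = -0.3062

-0.31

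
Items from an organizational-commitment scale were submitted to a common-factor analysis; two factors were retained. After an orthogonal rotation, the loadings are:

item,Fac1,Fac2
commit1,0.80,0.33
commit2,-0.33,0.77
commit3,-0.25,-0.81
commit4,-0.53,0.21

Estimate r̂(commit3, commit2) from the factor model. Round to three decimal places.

-0.541

r̂ = Σ λ_i·λ_j across factors = (-0.25)(-0.33) + (-0.81)(0.77)
  = +0.0825 -0.6237 = -0.5412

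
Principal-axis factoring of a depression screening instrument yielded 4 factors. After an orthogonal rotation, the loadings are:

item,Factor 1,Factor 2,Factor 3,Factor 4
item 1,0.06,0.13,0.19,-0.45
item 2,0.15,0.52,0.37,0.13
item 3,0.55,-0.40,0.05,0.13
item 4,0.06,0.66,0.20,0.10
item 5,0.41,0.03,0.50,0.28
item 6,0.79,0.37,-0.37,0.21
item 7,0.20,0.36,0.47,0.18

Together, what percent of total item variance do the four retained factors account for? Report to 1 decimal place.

SS loadings by factor: 1.1644, 1.1503, 0.8233, 0.4012; total = 3.5392.
Total variance with 7 standardized items is 7, so the solution explains 3.5392/7 = 0.5056 = 50.56%.

50.6%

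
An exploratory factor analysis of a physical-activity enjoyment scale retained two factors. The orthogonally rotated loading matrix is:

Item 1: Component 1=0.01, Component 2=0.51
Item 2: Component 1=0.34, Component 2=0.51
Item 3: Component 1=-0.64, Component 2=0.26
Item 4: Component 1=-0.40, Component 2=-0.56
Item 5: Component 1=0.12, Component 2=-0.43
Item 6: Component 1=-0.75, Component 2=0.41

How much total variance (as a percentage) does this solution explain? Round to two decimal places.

41.94%

Communalities: 0.2602, 0.3757, 0.4772, 0.4736, 0.1993, 0.7306; Σh² = 2.5166.
Total variance with 6 standardized items is 6, so the solution explains 2.5166/6 = 0.4194 = 41.94%.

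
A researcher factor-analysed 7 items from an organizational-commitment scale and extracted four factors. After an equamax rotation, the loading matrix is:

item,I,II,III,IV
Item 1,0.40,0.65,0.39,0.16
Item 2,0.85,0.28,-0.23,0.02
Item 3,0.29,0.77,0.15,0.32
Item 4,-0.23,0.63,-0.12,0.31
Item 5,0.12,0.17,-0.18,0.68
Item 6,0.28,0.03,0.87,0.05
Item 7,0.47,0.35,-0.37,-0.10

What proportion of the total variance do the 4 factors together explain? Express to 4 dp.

Communalities: 0.7602, 0.8542, 0.8019, 0.5603, 0.5381, 0.8387, 0.4903; Σh² = 4.8437.
Total variance with 7 standardized items is 7, so the solution explains 4.8437/7 = 0.6920.

0.6920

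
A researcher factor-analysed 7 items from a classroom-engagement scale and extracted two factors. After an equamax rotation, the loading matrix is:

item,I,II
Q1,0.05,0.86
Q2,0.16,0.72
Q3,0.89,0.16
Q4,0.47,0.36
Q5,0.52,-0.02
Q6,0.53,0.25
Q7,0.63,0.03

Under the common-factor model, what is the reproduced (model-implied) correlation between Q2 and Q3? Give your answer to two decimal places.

0.26

r̂ = Σ λ_i·λ_j across factors = (0.16)(0.89) + (0.72)(0.16)
  = +0.1424 +0.1152 = 0.2576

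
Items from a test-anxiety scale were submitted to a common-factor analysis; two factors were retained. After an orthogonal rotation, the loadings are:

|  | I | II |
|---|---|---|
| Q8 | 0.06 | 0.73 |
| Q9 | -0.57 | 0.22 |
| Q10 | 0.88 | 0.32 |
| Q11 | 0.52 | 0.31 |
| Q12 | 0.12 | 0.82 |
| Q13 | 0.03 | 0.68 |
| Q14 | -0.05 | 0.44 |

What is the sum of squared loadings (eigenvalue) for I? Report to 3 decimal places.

SS loadings for I = 0.06² + (-0.57)² + 0.88² + 0.52² + 0.12² + 0.03² + (-0.05)² = 0.0036 + 0.3249 + 0.7744 + 0.2704 + 0.0144 + 0.0009 + 0.0025 = 1.3911

1.391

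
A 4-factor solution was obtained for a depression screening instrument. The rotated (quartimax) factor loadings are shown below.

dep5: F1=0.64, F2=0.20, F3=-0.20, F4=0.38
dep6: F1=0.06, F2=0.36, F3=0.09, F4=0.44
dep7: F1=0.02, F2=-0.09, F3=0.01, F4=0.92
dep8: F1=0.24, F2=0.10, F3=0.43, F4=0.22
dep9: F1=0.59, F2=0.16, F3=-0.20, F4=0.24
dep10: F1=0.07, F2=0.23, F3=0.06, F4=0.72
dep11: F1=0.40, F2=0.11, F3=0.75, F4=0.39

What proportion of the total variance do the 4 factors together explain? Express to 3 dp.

SS loadings by factor: 0.9842, 0.2783, 0.8392, 1.9609; total = 4.0626.
Total variance with 7 standardized items is 7, so the solution explains 4.0626/7 = 0.5804.

0.580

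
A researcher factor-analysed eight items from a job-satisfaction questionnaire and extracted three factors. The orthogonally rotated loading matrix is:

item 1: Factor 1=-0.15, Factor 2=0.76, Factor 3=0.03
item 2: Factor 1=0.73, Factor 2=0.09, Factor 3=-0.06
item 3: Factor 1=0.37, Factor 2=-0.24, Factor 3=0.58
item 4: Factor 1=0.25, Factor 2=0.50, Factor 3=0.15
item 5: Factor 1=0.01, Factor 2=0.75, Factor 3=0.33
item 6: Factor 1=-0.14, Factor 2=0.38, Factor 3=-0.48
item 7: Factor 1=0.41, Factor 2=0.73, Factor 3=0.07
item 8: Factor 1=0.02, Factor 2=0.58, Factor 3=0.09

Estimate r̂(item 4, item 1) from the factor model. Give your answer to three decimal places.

r̂ = Σ λ_i·λ_j across factors = (0.25)(-0.15) + (0.50)(0.76) + (0.15)(0.03)
  = -0.0375 +0.3800 +0.0045 = 0.3470

0.347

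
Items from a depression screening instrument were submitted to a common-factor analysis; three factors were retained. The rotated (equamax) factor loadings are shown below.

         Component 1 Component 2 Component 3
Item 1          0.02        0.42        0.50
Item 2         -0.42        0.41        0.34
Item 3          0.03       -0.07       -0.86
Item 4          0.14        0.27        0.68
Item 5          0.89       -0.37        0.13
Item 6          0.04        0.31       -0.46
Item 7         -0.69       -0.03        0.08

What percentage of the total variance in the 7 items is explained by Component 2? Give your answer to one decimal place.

SS loadings for Component 2 = 0.42² + 0.41² + (-0.07)² + 0.27² + (-0.37)² + 0.31² + (-0.03)² = 0.6562
With 7 standardized items, total variance = 7. Proportion = 0.6562/7 = 0.0937 → 9.37%.

9.4%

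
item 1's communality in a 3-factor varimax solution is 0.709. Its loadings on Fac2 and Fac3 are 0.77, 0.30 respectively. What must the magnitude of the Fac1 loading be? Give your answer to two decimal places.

0.16

Under orthogonal rotation h² = Σλ², so λ_Fac1² = h² − (0.6829) = 0.709 − 0.6829 = 0.0261.
|λ| = √0.0261 = 0.1616.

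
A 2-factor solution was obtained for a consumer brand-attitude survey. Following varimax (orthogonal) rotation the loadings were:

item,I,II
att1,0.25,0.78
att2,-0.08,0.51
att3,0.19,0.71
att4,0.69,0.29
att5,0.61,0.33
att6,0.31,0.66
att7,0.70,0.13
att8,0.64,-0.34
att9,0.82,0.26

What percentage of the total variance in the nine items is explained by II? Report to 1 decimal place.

SS loadings for II = 0.78² + 0.51² + 0.71² + 0.29² + 0.33² + 0.66² + 0.13² + (-0.34)² + 0.26² = 2.2013
With 9 standardized items, total variance = 9. Proportion = 2.2013/9 = 0.2446 → 24.46%.

24.5%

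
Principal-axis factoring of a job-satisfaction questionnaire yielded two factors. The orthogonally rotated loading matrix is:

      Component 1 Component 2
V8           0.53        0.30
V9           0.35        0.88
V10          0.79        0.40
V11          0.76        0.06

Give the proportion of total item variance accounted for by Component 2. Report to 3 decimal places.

0.257

SS loadings for Component 2 = 0.30² + 0.88² + 0.40² + 0.06² = 1.0280
Proportion of variance = 1.0280 / 4 = 0.2570.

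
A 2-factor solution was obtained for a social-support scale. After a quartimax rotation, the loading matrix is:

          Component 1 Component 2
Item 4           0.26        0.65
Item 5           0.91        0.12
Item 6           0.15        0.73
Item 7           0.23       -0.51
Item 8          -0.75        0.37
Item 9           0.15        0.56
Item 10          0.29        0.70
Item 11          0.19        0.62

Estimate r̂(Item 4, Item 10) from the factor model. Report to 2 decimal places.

0.53

r̂ = Σ λ_i·λ_j across factors = (0.26)(0.29) + (0.65)(0.70)
  = +0.0754 +0.4550 = 0.5304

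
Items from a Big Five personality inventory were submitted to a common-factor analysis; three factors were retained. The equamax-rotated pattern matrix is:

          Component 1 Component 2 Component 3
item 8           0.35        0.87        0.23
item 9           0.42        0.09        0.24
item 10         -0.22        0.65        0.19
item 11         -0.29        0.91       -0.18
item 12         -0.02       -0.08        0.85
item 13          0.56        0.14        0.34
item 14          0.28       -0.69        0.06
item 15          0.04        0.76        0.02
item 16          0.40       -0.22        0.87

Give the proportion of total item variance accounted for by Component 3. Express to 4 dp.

SS loadings for Component 3 = 0.23² + 0.24² + 0.19² + (-0.18)² + 0.85² + 0.34² + 0.06² + 0.02² + 0.87² = 1.7780
Proportion of variance = 1.7780 / 9 = 0.1976.

0.1976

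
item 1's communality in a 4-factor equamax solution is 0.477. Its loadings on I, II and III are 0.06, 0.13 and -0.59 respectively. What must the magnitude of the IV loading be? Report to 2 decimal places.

0.33

Under orthogonal rotation h² = Σλ², so λ_IV² = h² − (0.3686) = 0.477 − 0.3686 = 0.1084.
|λ| = √0.1084 = 0.3292.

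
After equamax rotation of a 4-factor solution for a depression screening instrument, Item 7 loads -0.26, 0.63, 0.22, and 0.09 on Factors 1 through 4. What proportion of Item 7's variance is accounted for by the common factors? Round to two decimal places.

h² = (-0.26)² + 0.63² + 0.22² + 0.09² = 0.0676 + 0.3969 + 0.0484 + 0.0081 = 0.5210

0.52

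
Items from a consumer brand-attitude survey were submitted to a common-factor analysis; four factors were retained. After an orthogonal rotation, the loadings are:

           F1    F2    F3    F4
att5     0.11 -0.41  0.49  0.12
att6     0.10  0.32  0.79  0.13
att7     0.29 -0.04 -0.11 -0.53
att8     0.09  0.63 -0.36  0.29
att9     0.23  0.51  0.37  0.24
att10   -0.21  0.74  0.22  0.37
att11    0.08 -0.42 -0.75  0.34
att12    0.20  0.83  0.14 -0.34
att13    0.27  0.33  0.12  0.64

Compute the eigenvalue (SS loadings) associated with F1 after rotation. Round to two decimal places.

0.33

SS loadings for F1 = 0.11² + 0.10² + 0.29² + 0.09² + 0.23² + (-0.21)² + 0.08² + 0.20² + 0.27² = 0.0121 + 0.0100 + 0.0841 + 0.0081 + 0.0529 + 0.0441 + 0.0064 + 0.0400 + 0.0729 = 0.3306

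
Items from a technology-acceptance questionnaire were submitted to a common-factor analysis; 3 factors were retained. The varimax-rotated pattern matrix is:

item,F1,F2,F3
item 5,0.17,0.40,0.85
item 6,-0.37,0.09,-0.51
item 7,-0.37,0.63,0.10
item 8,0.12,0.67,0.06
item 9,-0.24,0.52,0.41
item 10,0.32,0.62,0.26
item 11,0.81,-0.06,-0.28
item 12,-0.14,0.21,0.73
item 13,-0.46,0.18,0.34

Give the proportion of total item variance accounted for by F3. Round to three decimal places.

SS loadings for F3 = 0.85² + (-0.51)² + 0.10² + 0.06² + 0.41² + 0.26² + (-0.28)² + 0.73² + 0.34² = 1.9588
Proportion of variance = 1.9588 / 9 = 0.2176.

0.218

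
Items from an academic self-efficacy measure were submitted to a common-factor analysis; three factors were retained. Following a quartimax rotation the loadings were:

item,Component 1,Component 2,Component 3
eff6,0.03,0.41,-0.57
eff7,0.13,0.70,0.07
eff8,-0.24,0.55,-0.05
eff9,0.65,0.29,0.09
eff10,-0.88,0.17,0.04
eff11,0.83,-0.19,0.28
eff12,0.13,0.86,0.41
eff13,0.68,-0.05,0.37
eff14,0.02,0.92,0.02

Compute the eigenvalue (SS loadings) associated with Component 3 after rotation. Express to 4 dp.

SS loadings for Component 3 = (-0.57)² + 0.07² + (-0.05)² + 0.09² + 0.04² + 0.28² + 0.41² + 0.37² + 0.02² = 0.3249 + 0.0049 + 0.0025 + 0.0081 + 0.0016 + 0.0784 + 0.1681 + 0.1369 + 0.0004 = 0.7258

0.7258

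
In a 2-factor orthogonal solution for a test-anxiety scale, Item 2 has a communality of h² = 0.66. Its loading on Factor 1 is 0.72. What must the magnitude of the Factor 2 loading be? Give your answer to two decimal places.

Under orthogonal rotation h² = Σλ², so λ_Factor 2² = h² − (0.5184) = 0.66 − 0.5184 = 0.1416.
|λ| = √0.1416 = 0.3763.

0.38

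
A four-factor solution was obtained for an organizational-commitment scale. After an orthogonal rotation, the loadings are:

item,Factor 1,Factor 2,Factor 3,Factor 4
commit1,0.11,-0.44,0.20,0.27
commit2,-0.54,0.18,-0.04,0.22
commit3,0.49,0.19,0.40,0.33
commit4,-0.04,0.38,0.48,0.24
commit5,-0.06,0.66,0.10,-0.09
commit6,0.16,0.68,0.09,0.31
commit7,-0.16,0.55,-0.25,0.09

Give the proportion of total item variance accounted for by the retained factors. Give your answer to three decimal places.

0.446

SS loadings by factor: 0.6002, 1.6070, 0.5126, 0.4001; total = 3.1199.
Total variance with 7 standardized items is 7, so the solution explains 3.1199/7 = 0.4457.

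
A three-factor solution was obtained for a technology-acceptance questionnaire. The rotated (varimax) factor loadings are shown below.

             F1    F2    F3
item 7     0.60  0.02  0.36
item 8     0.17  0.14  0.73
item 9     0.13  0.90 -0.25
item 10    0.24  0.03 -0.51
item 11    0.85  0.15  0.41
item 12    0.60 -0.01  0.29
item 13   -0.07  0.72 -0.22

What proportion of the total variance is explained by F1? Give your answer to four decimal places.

SS loadings for F1 = 0.60² + 0.17² + 0.13² + 0.24² + 0.85² + 0.60² + (-0.07)² = 1.5508
Proportion of variance = 1.5508 / 7 = 0.2215.

0.2215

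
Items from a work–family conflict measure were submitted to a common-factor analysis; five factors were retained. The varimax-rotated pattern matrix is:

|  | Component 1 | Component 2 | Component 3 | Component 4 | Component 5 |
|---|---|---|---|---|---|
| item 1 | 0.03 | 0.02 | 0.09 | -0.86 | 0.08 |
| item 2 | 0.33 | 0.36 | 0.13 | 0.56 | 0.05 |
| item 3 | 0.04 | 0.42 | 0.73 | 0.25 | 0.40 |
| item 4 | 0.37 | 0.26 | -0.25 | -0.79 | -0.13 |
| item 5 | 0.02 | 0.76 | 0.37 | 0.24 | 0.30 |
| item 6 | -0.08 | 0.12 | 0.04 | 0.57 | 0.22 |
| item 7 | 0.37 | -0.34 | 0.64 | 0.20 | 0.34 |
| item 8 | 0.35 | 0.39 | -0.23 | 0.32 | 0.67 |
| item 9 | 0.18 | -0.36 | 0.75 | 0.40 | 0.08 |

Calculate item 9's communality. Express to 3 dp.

0.891

h² = 0.18² + (-0.36)² + 0.75² + 0.40² + 0.08² = 0.0324 + 0.1296 + 0.5625 + 0.1600 + 0.0064 = 0.8909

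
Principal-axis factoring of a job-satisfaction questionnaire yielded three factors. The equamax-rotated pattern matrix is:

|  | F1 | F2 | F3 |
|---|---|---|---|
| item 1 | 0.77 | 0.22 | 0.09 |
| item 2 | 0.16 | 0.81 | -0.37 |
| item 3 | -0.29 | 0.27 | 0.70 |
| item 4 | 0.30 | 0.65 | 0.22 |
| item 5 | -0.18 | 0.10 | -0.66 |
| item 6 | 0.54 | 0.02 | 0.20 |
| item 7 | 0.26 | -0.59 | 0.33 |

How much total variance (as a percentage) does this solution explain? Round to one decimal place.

Communalities: 0.6494, 0.8186, 0.6470, 0.5609, 0.4780, 0.3320, 0.5246; Σh² = 4.0105.
Total variance with 7 standardized items is 7, so the solution explains 4.0105/7 = 0.5729 = 57.29%.

57.3%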